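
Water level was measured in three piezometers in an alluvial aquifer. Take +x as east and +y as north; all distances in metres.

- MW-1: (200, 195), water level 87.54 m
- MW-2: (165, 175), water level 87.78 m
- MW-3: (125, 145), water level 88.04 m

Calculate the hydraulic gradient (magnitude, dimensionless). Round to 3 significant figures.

Differences from MW-1: to MW-2 (Δx, Δy, Δh) = (-35, -20, +0.24); to MW-3 = (-75, -50, +0.50).
Determinant of the coordinate differences = (-35)·(-50) − (-75)·(-20) = 250.
∂h/∂x = [(+0.24)·(-50) − (+0.50)·(-20)] / 250 = -0.008000
∂h/∂y = [(-35)·(+0.50) − (-75)·(+0.24)] / 250 = +0.002000
|∇h| = √(-0.008000² + 0.002000²) = 0.008246

0.00825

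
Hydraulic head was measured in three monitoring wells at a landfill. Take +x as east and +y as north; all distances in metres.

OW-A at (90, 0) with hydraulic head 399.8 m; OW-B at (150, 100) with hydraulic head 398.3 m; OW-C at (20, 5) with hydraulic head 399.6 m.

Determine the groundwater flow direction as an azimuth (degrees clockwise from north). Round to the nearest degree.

Taking OW-A as reference: OW-B−OW-A = (60, 100, -1.5); OW-C−OW-A = (-70, 5, -0.2).
Determinant of the coordinate differences = 60·5 − (-70)·100 = 7300.
∂h/∂x = [(-1.5)·5 − (-0.2)·100] / 7300 = +0.001712
∂h/∂y = [60·(-0.2) − (-70)·(-1.5)] / 7300 = -0.01603
Flow direction (−∇h) has components (-0.001712 E, +0.01603 N).
Azimuth = atan2(E, N) = atan2(-0.001712, +0.01603) = 353.9° ≈ 354°.

354°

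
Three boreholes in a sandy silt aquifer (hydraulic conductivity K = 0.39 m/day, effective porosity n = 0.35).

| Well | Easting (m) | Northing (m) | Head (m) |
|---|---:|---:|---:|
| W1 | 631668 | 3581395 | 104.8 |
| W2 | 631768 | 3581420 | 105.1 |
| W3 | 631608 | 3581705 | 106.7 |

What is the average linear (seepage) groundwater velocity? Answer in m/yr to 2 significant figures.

With h = a·x + b·y + c and W1 as origin, the differences give:
  100·a + 25·b = +0.3
  (-60)·a + 310·b = +1.9
Eliminate b (×310 and ×25, subtract): 32500·a = 45.50 → a = ∂h/∂x = +0.001400
Back-substitute: b = ∂h/∂y = +0.006400.
|∇h| = √(0.001400² + 0.006400²) = 0.006551
Seepage velocity v = K·i/n = 0.39 × 0.006551 / 0.35 = 0.0073 m/day = 2.666 m/yr.

2.7 m/yr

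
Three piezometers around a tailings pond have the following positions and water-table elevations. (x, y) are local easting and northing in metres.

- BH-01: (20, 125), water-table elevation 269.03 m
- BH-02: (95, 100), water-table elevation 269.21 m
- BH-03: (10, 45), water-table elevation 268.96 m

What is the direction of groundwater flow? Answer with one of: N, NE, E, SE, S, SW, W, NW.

With h = a·x + b·y + c and BH-01 as origin, the differences give:
  75·a + (-25)·b = +0.18
  (-10)·a + (-80)·b = -0.07
Eliminate b (×(-80) and ×(-25), subtract): -6250·a = -16.150 → a = ∂h/∂x = +0.002584
Back-substitute: b = ∂h/∂y = +0.0005520.
Flow = −∇h = (-0.002584 east, -0.0005520 north), which points west.

W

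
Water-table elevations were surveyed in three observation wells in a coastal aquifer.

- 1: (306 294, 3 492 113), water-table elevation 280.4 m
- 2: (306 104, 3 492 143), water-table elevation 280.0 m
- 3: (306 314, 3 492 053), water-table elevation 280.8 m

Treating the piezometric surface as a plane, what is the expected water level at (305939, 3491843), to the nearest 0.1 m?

With h = a·x + b·y + c and 1 as origin, the differences give:
  (-190)·a + 30·b = -0.4
  20·a + (-60)·b = +0.4
Eliminate b (×(-60) and ×30, subtract): 10800·a = 12.00 → a = ∂h/∂x = +0.001111
Back-substitute: b = ∂h/∂y = -0.006296.
h(305939, 3491843) = 280.4 + (+0.001111)·(-355) + (-0.006296)·(-270) = 280.4 -0.394 +1.700 = 281.706 m.

281.7 m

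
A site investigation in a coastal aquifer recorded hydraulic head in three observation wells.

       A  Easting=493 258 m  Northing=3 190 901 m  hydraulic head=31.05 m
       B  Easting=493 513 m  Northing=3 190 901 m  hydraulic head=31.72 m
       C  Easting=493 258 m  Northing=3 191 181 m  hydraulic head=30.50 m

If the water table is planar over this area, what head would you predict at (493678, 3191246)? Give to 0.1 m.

∂h/∂x = (31.72 − 31.05) / (493513 − 493258) = +0.002627
∂h/∂y = (30.50 − 31.05) / (3191181 − 3190901) = -0.001964
h(493678, 3191246) = 31.05 + (+0.002627)·(420) + (-0.001964)·(345) = 31.05 +1.104 -0.678 = 31.476 m.

31.5 m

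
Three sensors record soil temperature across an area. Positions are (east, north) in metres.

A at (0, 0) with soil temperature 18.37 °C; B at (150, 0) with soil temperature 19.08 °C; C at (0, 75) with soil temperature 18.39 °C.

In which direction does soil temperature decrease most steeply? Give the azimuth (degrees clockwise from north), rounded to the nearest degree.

∂T/∂x = (19.08 − 18.37) / (150 − 0) = +0.004733
∂T/∂y = (18.39 − 18.37) / (75 − 0) = +0.0002667
Steepest decrease is along −∇f: components (-0.004733 E, -0.0002667 N).
Azimuth = atan2(-0.004733, -0.0002667) = 266.8° ≈ 267°.

267°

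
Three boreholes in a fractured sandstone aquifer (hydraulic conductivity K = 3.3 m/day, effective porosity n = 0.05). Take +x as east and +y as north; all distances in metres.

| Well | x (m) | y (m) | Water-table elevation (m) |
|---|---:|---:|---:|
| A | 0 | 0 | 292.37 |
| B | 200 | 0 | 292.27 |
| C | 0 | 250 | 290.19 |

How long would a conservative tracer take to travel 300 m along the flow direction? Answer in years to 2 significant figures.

1.4 years

∂h/∂x = (292.27 − 292.37) / (200 − 0) = -0.0005000
∂h/∂y = (290.19 − 292.37) / (250 − 0) = -0.008720
|∇h| = √(-0.0005000² + -0.008720²) = 0.008734
Seepage velocity v = K·i/n = 3.3 × 0.008734 / 0.05 = 0.5764 m/day.
t = 300 / 0.5764 = 520.5 days = 1.43 years.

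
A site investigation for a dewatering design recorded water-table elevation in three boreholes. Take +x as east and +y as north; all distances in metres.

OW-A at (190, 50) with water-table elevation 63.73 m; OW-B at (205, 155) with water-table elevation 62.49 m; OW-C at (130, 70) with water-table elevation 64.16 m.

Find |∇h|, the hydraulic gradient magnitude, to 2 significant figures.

0.015

Taking OW-A as reference: OW-B−OW-A = (15, 105, -1.24); OW-C−OW-A = (-60, 20, +0.43).
Determinant of the coordinate differences = 15·20 − (-60)·105 = 6600.
∂h/∂x = [(-1.24)·20 − (+0.43)·105] / 6600 = -0.01060
∂h/∂y = [15·(+0.43) − (-60)·(-1.24)] / 6600 = -0.01030
|∇h| = √(-0.01060² + -0.01030²) = 0.01478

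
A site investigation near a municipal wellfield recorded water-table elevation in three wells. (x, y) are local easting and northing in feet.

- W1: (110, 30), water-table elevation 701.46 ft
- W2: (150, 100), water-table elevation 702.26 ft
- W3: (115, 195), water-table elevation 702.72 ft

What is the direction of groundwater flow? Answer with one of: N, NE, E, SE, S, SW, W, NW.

SW

Differences from W1: to W2 (Δx, Δy, Δh) = (40, 70, +0.80); to W3 = (5, 165, +1.26).
Determinant of the coordinate differences = 40·165 − 5·70 = 6250.
∂h/∂x = [(+0.80)·165 − (+1.26)·70] / 6250 = +0.007008
∂h/∂y = [40·(+1.26) − 5·(+0.80)] / 6250 = +0.007424
Flow = −∇h = (-0.007008 east, -0.007424 north), which points southwest.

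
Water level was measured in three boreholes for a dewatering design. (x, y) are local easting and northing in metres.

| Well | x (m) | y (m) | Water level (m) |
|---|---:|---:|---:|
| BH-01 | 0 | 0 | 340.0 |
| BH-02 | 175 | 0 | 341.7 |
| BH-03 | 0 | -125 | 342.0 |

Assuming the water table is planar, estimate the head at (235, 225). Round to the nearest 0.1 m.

∂h/∂x = (341.7 − 340.0) / (175 − 0) = +0.009714
∂h/∂y = (342.0 − 340.0) / (-125 − 0) = -0.01600
h(235, 225) = 340.0 + (+0.009714)·(235) + (-0.01600)·(225) = 340.0 +2.283 -3.600 = 338.683 m.

338.7 m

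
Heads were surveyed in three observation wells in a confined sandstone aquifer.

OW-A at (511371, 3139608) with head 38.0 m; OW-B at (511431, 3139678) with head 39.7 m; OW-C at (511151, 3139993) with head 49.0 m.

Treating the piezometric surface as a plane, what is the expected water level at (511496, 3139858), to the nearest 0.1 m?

Differences from OW-A: to OW-B (Δx, Δy, Δh) = (60, 70, +1.7); to OW-C = (-220, 385, +11.0).
Solve a·Δx + b·Δy = Δh: det = 60·385 − (-220)·70 = 38500.
∂h/∂x = [(+1.7)·385 − (+11.0)·70] / 38500 = -0.003000
∂h/∂y = [60·(+11.0) − (-220)·(+1.7)] / 38500 = +0.02686
h(511496, 3139858) = 38.0 + (-0.003000)·(125) + (+0.02686)·(250) = 38.0 -0.375 +6.714 = 44.339 m.

44.3 m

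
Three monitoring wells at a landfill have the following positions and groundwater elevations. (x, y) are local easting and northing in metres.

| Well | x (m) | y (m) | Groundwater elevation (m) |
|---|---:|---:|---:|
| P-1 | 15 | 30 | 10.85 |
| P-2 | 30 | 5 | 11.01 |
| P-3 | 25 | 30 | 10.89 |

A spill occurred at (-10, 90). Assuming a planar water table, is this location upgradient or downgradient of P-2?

downgradient

With h = a·x + b·y + c and P-1 as origin, the differences give:
  15·a + (-25)·b = +0.16
  10·a + 0·b = +0.04
Eliminate b (×0 and ×(-25), subtract): 250·a = 1.000 → a = ∂h/∂x = +0.004000
Back-substitute: b = ∂h/∂y = -0.004000.
Head at (-10, 90) = 10.85 + (+0.004000)·(-25) + (-0.004000)·(60) = 10.51 m.
That is lower than the 11.01 m at P-2, so the point is downgradient.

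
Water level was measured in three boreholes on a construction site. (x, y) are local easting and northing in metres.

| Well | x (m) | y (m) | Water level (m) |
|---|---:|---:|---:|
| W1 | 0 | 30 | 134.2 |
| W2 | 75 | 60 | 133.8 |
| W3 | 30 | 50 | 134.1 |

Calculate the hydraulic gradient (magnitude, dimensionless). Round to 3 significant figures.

0.0112

With h = a·x + b·y + c and W1 as origin, the differences give:
  75·a + 30·b = -0.4
  30·a + 20·b = -0.1
Eliminate b (×20 and ×30, subtract): 600·a = -5.00 → a = ∂h/∂x = -0.008333
Back-substitute: b = ∂h/∂y = +0.007500.
|∇h| = √(-0.008333² + 0.007500²) = 0.01121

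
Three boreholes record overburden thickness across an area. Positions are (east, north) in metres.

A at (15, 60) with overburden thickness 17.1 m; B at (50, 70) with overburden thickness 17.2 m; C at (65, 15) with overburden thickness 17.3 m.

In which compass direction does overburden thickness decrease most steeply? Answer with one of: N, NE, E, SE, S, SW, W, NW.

W

Three-point gradient (reference A): Δ to B = (35, 10, +0.1), Δ to C = (50, -45, +0.2).
∂d/∂x = +0.003133, ∂d/∂y = -0.0009639 (det = -2075).
Steepest decrease is along −∇f = (-0.003133 E, +0.0009639 N) → west.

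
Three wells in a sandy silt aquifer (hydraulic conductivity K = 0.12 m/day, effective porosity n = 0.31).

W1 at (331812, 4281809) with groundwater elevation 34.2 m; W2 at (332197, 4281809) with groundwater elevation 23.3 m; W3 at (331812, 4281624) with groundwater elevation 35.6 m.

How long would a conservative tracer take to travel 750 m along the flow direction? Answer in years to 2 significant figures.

∂h/∂x = (23.3 − 34.2) / (332197 − 331812) = -0.02831
∂h/∂y = (35.6 − 34.2) / (4281624 − 4281809) = -0.007568
|∇h| = √(-0.02831² + -0.007568²) = 0.0293
Seepage velocity v = K·i/n = 0.12 × 0.0293 / 0.31 = 0.01134 m/day.
t = 750 / 0.01134 = 6.614e+04 days = 181 years.

180 years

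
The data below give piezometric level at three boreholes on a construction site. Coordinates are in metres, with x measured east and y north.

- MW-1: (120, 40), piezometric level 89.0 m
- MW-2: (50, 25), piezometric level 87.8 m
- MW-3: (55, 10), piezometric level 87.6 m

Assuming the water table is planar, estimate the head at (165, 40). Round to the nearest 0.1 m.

89.6 m

Taking MW-1 as reference: MW-2−MW-1 = (-70, -15, -1.2); MW-3−MW-1 = (-65, -30, -1.4).
Determinant of the coordinate differences = (-70)·(-30) − (-65)·(-15) = 1125.
∂h/∂x = [(-1.2)·(-30) − (-1.4)·(-15)] / 1125 = +0.01333
∂h/∂y = [(-70)·(-1.4) − (-65)·(-1.2)] / 1125 = +0.01778
h(165, 40) = 89.0 + (+0.01333)·(45) + (+0.01778)·(0) = 89.0 +0.600 +0.000 = 89.600 m.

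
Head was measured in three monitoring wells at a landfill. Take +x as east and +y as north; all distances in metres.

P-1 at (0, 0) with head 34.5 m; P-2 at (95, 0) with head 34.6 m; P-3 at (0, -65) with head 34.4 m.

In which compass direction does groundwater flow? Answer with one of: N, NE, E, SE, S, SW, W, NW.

SW

∂h/∂x = (34.6 − 34.5) / (95 − 0) = +0.001053
∂h/∂y = (34.4 − 34.5) / (-65 − 0) = +0.001538
Flow = −∇h = (-0.001053 east, -0.001538 north), which points southwest.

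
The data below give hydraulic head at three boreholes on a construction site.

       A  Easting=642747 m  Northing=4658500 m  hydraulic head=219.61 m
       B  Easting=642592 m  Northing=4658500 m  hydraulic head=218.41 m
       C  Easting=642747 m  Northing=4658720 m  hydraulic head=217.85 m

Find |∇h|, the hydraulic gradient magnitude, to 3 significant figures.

0.0111

∂h/∂x = (218.41 − 219.61) / (642592 − 642747) = +0.007742
∂h/∂y = (217.85 − 219.61) / (4658720 − 4658500) = -0.008000
|∇h| = √(0.007742² + -0.008000²) = 0.01113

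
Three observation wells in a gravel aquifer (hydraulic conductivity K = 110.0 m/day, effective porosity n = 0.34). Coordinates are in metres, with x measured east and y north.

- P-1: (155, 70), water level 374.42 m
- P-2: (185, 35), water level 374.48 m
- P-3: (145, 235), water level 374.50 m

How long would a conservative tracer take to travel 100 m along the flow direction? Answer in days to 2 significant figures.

110 days

With h = a·x + b·y + c and P-1 as origin, the differences give:
  30·a + (-35)·b = +0.06
  (-10)·a + 165·b = +0.08
Eliminate b (×165 and ×(-35), subtract): 4600·a = 12.700 → a = ∂h/∂x = +0.002761
Back-substitute: b = ∂h/∂y = +0.0006522.
|∇h| = √(0.002761² + 0.0006522²) = 0.002837
Seepage velocity v = K·i/n = 110.0 × 0.002837 / 0.34 = 0.9179 m/day.
t = 100 / 0.9179 = 108.9 days.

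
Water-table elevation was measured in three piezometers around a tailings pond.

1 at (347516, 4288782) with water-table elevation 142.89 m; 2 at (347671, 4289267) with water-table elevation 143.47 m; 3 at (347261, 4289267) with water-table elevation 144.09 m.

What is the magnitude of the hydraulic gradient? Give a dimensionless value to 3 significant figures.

Taking 1 as reference: 2−1 = (155, 485, +0.58); 3−1 = (-255, 485, +1.20).
Solve a·Δx + b·Δy = Δh: det = 155·485 − (-255)·485 = 198850.
∂h/∂x = [(+0.58)·485 − (+1.20)·485] / 198850 = -0.001512
∂h/∂y = [155·(+1.20) − (-255)·(+0.58)] / 198850 = +0.001679
|∇h| = √(-0.001512² + 0.001679²) = 0.002259

0.00226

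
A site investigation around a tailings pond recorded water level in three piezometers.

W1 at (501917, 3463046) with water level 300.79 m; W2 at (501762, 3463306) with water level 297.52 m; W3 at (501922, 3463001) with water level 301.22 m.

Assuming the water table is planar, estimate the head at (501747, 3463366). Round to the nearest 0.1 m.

With h = a·x + b·y + c and W1 as origin, the differences give:
  (-155)·a + 260·b = -3.27
  5·a + (-45)·b = +0.43
Eliminate b (×(-45) and ×260, subtract): 5675·a = 35.350 → a = ∂h/∂x = +0.006229
Back-substitute: b = ∂h/∂y = -0.008863.
h(501747, 3463366) = 300.79 + (+0.006229)·(-170) + (-0.008863)·(320) = 300.79 -1.059 -2.836 = 296.895 m.

296.9 m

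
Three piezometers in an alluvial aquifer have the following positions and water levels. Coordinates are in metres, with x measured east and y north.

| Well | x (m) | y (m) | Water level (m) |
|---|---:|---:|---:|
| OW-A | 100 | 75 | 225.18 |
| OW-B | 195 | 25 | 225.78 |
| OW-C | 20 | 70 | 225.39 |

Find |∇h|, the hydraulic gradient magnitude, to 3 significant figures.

0.0153

With h = a·x + b·y + c and OW-A as origin, the differences give:
  95·a + (-50)·b = +0.60
  (-80)·a + (-5)·b = +0.21
Eliminate b (×(-5) and ×(-50), subtract): -4475·a = 7.500 → a = ∂h/∂x = -0.001676
Back-substitute: b = ∂h/∂y = -0.01518.
|∇h| = √(-0.001676² + -0.01518²) = 0.01527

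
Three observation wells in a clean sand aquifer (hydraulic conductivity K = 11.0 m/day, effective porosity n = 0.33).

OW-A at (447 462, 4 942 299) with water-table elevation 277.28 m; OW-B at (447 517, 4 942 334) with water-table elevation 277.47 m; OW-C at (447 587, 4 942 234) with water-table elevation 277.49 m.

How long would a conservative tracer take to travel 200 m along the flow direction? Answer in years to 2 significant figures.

Differences from OW-A: to OW-B (Δx, Δy, Δh) = (55, 35, +0.19); to OW-C = (125, -65, +0.21).
Solve a·Δx + b·Δy = Δh: det = 55·(-65) − 125·35 = -7950.
∂h/∂x = [(+0.19)·(-65) − (+0.21)·35] / -7950 = +0.002478
∂h/∂y = [55·(+0.21) − 125·(+0.19)] / -7950 = +0.001535
|∇h| = √(0.002478² + 0.001535²) = 0.002915
Seepage velocity v = K·i/n = 11.0 × 0.002915 / 0.33 = 0.09717 m/day.
t = 200 / 0.09717 = 2058 days = 5.63 years.

5.6 years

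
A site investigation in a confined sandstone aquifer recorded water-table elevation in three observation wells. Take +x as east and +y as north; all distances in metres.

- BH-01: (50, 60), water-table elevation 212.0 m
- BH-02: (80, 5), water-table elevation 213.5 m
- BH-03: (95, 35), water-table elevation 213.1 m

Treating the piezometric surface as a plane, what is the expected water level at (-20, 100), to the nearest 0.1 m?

210.3 m

With h = a·x + b·y + c and BH-01 as origin, the differences give:
  30·a + (-55)·b = +1.5
  45·a + (-25)·b = +1.1
Eliminate b (×(-25) and ×(-55), subtract): 1725·a = 23.00 → a = ∂h/∂x = +0.01333
Back-substitute: b = ∂h/∂y = -0.02000.
h(-20, 100) = 212.0 + (+0.01333)·(-70) + (-0.02000)·(40) = 212.0 -0.933 -0.800 = 210.267 m.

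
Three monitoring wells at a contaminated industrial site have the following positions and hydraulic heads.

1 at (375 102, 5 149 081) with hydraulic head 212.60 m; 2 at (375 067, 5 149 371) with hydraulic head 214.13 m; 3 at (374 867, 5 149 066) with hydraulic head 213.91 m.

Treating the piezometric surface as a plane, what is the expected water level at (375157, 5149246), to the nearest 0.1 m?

Differences from 1: to 2 (Δx, Δy, Δh) = (-35, 290, +1.53); to 3 = (-235, -15, +1.31).
Solve a·Δx + b·Δy = Δh: det = (-35)·(-15) − (-235)·290 = 68675.
∂h/∂x = [(+1.53)·(-15) − (+1.31)·290] / 68675 = -0.005866
∂h/∂y = [(-35)·(+1.31) − (-235)·(+1.53)] / 68675 = +0.004568
h(375157, 5149246) = 212.60 + (-0.005866)·(55) + (+0.004568)·(165) = 212.60 -0.323 +0.754 = 213.031 m.

213.0 m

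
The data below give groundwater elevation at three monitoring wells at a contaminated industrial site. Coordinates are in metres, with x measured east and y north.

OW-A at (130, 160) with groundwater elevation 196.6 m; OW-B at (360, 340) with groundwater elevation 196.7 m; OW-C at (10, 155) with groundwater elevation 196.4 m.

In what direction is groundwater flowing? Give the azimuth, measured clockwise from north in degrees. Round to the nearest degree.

314°

Three-point gradient (reference OW-A): Δ to OW-B = (230, 180, +0.1), Δ to OW-C = (-120, -5, -0.2).
∂h/∂x = +0.001736, ∂h/∂y = -0.001663 (det = 20450).
Flow direction (−∇h) has components (-0.001736 E, +0.001663 N).
Azimuth = atan2(E, N) = atan2(-0.001736, +0.001663) = 313.8° ≈ 314°.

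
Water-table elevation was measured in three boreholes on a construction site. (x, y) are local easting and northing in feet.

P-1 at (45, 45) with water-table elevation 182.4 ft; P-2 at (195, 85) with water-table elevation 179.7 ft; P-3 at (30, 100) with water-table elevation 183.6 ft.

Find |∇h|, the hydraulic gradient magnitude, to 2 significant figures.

0.027

With h = a·x + b·y + c and P-1 as origin, the differences give:
  150·a + 40·b = -2.7
  (-15)·a + 55·b = +1.2
Eliminate b (×55 and ×40, subtract): 8850·a = -196.50 → a = ∂h/∂x = -0.02220
Back-substitute: b = ∂h/∂y = +0.01576.
|∇h| = √(-0.02220² + 0.01576²) = 0.02723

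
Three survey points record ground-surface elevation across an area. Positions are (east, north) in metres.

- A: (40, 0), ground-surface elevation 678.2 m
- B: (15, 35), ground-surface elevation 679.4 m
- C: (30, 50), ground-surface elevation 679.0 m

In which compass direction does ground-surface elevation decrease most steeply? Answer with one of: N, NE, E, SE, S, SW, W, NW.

E

With z = a·x + b·y + c and A as origin, the differences give:
  (-25)·a + 35·b = +1.2
  (-10)·a + 50·b = +0.8
Eliminate b (×50 and ×35, subtract): -900·a = 32.00 → a = ∂z/∂x = -0.03556
Back-substitute: b = ∂z/∂y = +0.008889.
Steepest decrease is along −∇f = (+0.03556 E, -0.008889 N) → east.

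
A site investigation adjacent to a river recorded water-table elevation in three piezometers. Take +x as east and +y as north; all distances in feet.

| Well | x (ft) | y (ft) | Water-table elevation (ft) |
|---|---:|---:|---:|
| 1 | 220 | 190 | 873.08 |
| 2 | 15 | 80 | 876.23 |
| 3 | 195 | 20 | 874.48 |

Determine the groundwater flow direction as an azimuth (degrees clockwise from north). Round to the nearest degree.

With h = a·x + b·y + c and 1 as origin, the differences give:
  (-205)·a + (-110)·b = +3.15
  (-25)·a + (-170)·b = +1.40
Eliminate b (×(-170) and ×(-110), subtract): 32100·a = -381.500 → a = ∂h/∂x = -0.01188
Back-substitute: b = ∂h/∂y = -0.006488.
Flow direction (−∇h) has components (+0.01188 E, +0.006488 N).
Azimuth = atan2(E, N) = atan2(+0.01188, +0.006488) = 61.4° ≈ 061°.

061°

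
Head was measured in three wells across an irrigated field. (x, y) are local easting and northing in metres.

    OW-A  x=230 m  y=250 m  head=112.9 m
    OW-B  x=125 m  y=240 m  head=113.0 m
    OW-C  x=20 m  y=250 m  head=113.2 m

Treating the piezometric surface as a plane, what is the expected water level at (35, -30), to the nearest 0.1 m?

111.8 m

Taking OW-A as reference: OW-B−OW-A = (-105, -10, +0.1); OW-C−OW-A = (-210, 0, +0.3).
Determinant of the coordinate differences = (-105)·0 − (-210)·(-10) = -2100.
∂h/∂x = [(+0.1)·0 − (+0.3)·(-10)] / -2100 = -0.001429
∂h/∂y = [(-105)·(+0.3) − (-210)·(+0.1)] / -2100 = +0.005000
h(35, -30) = 112.9 + (-0.001429)·(-195) + (+0.005000)·(-280) = 112.9 +0.279 -1.400 = 111.779 m.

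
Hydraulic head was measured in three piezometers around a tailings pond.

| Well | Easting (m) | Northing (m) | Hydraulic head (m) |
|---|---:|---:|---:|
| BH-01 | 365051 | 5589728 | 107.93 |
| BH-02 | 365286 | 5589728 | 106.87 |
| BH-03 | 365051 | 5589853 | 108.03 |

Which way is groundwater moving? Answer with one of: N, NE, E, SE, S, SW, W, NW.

E

∂h/∂x = (106.87 − 107.93) / (365286 − 365051) = -0.004511
∂h/∂y = (108.03 − 107.93) / (5589853 − 5589728) = +0.0008000
Flow = −∇h = (+0.004511 east, -0.0008000 north), which points east.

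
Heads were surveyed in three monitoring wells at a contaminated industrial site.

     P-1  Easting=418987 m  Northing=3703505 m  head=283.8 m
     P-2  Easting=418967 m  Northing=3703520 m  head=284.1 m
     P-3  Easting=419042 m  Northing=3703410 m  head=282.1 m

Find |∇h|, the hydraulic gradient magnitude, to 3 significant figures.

0.0165

Differences from P-1: to P-2 (Δx, Δy, Δh) = (-20, 15, +0.3); to P-3 = (55, -95, -1.7).
Solve a·Δx + b·Δy = Δh: det = (-20)·(-95) − 55·15 = 1075.
∂h/∂x = [(+0.3)·(-95) − (-1.7)·15] / 1075 = -0.002791
∂h/∂y = [(-20)·(-1.7) − 55·(+0.3)] / 1075 = +0.01628
|∇h| = √(-0.002791² + 0.01628²) = 0.01652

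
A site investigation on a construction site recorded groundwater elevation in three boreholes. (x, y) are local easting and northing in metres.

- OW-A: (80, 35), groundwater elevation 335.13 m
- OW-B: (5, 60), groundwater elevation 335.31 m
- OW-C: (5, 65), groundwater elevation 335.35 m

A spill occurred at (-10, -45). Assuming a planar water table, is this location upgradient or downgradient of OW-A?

downgradient

Taking OW-A as reference: OW-B−OW-A = (-75, 25, +0.18); OW-C−OW-A = (-75, 30, +0.22).
Solve a·Δx + b·Δy = Δh: det = (-75)·30 − (-75)·25 = -375.
∂h/∂x = [(+0.18)·30 − (+0.22)·25] / -375 = +0.0002667
∂h/∂y = [(-75)·(+0.22) − (-75)·(+0.18)] / -375 = +0.008000
Head at (-10, -45) = 335.13 + (+0.0002667)·(-90) + (+0.008000)·(-80) = 334.47 m.
That is lower than the 335.13 m at OW-A, so the point is downgradient.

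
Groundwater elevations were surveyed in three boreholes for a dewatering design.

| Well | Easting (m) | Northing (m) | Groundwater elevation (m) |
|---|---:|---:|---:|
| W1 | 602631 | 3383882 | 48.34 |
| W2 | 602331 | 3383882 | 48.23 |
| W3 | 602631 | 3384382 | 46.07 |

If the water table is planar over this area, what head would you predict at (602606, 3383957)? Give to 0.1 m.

48.0 m

∂h/∂x = (48.23 − 48.34) / (602331 − 602631) = +0.0003667
∂h/∂y = (46.07 − 48.34) / (3384382 − 3383882) = -0.004540
h(602606, 3383957) = 48.34 + (+0.0003667)·(-25) + (-0.004540)·(75) = 48.34 -0.009 -0.341 = 47.990 m.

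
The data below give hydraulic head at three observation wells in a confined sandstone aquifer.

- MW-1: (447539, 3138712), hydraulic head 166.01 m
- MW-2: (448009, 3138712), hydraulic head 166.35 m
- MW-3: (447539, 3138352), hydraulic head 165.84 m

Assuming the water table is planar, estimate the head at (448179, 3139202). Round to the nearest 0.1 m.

166.7 m

∂h/∂x = (166.35 − 166.01) / (448009 − 447539) = +0.0007234
∂h/∂y = (165.84 − 166.01) / (3138352 − 3138712) = +0.0004722
h(448179, 3139202) = 166.01 + (+0.0007234)·(640) + (+0.0004722)·(490) = 166.01 +0.463 +0.231 = 166.704 m.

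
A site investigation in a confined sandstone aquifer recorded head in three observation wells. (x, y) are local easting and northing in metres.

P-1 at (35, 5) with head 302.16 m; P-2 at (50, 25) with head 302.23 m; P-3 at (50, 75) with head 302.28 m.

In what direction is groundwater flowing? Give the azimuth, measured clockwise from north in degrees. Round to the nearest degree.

253°

With h = a·x + b·y + c and P-1 as origin, the differences give:
  15·a + 20·b = +0.07
  15·a + 70·b = +0.12
Eliminate b (×70 and ×20, subtract): 750·a = 2.500 → a = ∂h/∂x = +0.003333
Back-substitute: b = ∂h/∂y = +0.0010000.
Flow direction (−∇h) has components (-0.003333 E, -0.0010000 N).
Azimuth = atan2(E, N) = atan2(-0.003333, -0.0010000) = 253.3° ≈ 253°.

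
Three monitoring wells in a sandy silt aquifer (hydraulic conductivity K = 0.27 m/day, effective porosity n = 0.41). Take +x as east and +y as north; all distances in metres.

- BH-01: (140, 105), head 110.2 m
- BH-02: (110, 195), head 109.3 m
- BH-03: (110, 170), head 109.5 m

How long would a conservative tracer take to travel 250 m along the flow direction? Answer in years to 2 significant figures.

With h = a·x + b·y + c and BH-01 as origin, the differences give:
  (-30)·a + 90·b = -0.9
  (-30)·a + 65·b = -0.7
Eliminate b (×65 and ×90, subtract): 750·a = 4.50 → a = ∂h/∂x = +0.006000
Back-substitute: b = ∂h/∂y = -0.008000.
|∇h| = √(0.006000² + -0.008000²) = 0.01
Seepage velocity v = K·i/n = 0.27 × 0.01 / 0.41 = 0.006585 m/day.
t = 250 / 0.006585 = 3.797e+04 days = 104 years.

100 years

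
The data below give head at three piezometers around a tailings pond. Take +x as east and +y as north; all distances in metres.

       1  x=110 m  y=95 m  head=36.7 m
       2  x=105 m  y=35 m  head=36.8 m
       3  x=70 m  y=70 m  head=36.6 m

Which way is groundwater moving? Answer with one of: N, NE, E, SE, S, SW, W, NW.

Taking 1 as reference: 2−1 = (-5, -60, +0.1); 3−1 = (-40, -25, -0.1).
Determinant of the coordinate differences = (-5)·(-25) − (-40)·(-60) = -2275.
∂h/∂x = [(+0.1)·(-25) − (-0.1)·(-60)] / -2275 = +0.003736
∂h/∂y = [(-5)·(-0.1) − (-40)·(+0.1)] / -2275 = -0.001978
Flow = −∇h = (-0.003736 east, +0.001978 north), which points northwest.

NW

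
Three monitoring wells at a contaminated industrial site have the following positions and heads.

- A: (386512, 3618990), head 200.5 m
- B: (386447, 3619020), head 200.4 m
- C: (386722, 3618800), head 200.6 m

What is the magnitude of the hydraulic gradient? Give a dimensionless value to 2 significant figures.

Three-point gradient (reference A): Δ to B = (-65, 30, -0.1), Δ to C = (210, -190, +0.1).
∂h/∂x = +0.002645, ∂h/∂y = +0.002397 (det = 6050).
|∇h| = √(0.002645² + 0.002397²) = 0.00357

0.0036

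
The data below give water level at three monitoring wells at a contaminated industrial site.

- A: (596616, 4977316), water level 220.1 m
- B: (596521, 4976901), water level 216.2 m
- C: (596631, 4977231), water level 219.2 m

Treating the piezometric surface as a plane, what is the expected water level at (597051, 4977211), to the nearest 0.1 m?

Differences from A: to B (Δx, Δy, Δh) = (-95, -415, -3.9); to C = (15, -85, -0.9).
Solve a·Δx + b·Δy = Δh: det = (-95)·(-85) − 15·(-415) = 14300.
∂h/∂x = [(-3.9)·(-85) − (-0.9)·(-415)] / 14300 = -0.002937
∂h/∂y = [(-95)·(-0.9) − 15·(-3.9)] / 14300 = +0.01007
h(597051, 4977211) = 220.1 + (-0.002937)·(435) + (+0.01007)·(-105) = 220.1 -1.278 -1.057 = 217.765 m.

217.8 m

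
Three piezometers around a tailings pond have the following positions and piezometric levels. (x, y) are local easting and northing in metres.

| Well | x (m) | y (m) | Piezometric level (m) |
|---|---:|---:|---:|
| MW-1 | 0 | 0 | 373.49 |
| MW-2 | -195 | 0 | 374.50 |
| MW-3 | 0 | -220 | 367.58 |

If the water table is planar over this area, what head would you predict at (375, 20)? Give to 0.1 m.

372.1 m

∂h/∂x = (374.50 − 373.49) / (-195 − 0) = -0.005179
∂h/∂y = (367.58 − 373.49) / (-220 − 0) = +0.02686
h(375, 20) = 373.49 + (-0.005179)·(375) + (+0.02686)·(20) = 373.49 -1.942 +0.537 = 372.085 m.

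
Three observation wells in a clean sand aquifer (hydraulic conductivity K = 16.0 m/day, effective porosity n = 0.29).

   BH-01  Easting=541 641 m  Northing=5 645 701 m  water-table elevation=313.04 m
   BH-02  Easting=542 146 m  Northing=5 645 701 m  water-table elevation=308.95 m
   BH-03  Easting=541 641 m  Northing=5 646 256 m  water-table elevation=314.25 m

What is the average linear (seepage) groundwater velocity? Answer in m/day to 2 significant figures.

0.46 m/day

∂h/∂x = (308.95 − 313.04) / (542146 − 541641) = -0.008099
∂h/∂y = (314.25 − 313.04) / (5646256 − 5645701) = +0.002180
|∇h| = √(-0.008099² + 0.002180²) = 0.008387
Seepage velocity v = K·i/n = 16.0 × 0.008387 / 0.29 = 0.4627 m/day.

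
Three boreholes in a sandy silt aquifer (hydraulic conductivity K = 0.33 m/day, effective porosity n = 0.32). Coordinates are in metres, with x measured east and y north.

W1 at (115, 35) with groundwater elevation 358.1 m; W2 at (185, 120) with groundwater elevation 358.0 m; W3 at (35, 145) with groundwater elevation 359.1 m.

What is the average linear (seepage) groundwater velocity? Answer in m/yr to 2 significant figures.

3.0 m/yr

Taking W1 as reference: W2−W1 = (70, 85, -0.1); W3−W1 = (-80, 110, +1.0).
Determinant of the coordinate differences = 70·110 − (-80)·85 = 14500.
∂h/∂x = [(-0.1)·110 − (+1.0)·85] / 14500 = -0.006621
∂h/∂y = [70·(+1.0) − (-80)·(-0.1)] / 14500 = +0.004276
|∇h| = √(-0.006621² + 0.004276²) = 0.007882
Seepage velocity v = K·i/n = 0.33 × 0.007882 / 0.32 = 0.008128 m/day = 2.969 m/yr.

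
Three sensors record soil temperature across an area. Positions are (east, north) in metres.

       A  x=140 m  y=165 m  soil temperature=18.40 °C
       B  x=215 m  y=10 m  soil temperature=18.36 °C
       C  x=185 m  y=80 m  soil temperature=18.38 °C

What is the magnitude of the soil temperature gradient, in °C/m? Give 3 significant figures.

Differences from A: to B (Δx, Δy, Δh) = (75, -155, -0.04); to C = (45, -85, -0.02).
Determinant of the coordinate differences = 75·(-85) − 45·(-155) = 600.
∂T/∂x = [(-0.04)·(-85) − (-0.02)·(-155)] / 600 = +0.0005000
∂T/∂y = [75·(-0.02) − 45·(-0.04)] / 600 = +0.0005000
|∇f| = √(0.0005000² + 0.0005000²) = 0.0007071 °C/m

0.000707 °C/m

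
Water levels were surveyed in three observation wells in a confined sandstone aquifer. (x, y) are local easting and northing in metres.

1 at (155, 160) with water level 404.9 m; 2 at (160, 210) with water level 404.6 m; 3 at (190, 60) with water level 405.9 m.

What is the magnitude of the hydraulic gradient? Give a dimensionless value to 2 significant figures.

Taking 1 as reference: 2−1 = (5, 50, -0.3); 3−1 = (35, -100, +1.0).
Determinant of the coordinate differences = 5·(-100) − 35·50 = -2250.
∂h/∂x = [(-0.3)·(-100) − (+1.0)·50] / -2250 = +0.008889
∂h/∂y = [5·(+1.0) − 35·(-0.3)] / -2250 = -0.006889
|∇h| = √(0.008889² + -0.006889²) = 0.01125

0.011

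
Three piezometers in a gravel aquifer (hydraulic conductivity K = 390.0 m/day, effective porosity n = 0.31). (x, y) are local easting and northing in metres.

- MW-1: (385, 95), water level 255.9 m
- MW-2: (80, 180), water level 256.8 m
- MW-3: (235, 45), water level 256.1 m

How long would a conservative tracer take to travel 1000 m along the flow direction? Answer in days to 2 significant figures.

230 days

Differences from MW-1: to MW-2 (Δx, Δy, Δh) = (-305, 85, +0.9); to MW-3 = (-150, -50, +0.2).
Determinant of the coordinate differences = (-305)·(-50) − (-150)·85 = 28000.
∂h/∂x = [(+0.9)·(-50) − (+0.2)·85] / 28000 = -0.002214
∂h/∂y = [(-305)·(+0.2) − (-150)·(+0.9)] / 28000 = +0.002643
|∇h| = √(-0.002214² + 0.002643²) = 0.003448
Seepage velocity v = K·i/n = 390.0 × 0.003448 / 0.31 = 4.338 m/day.
t = 1000 / 4.338 = 230.5 days.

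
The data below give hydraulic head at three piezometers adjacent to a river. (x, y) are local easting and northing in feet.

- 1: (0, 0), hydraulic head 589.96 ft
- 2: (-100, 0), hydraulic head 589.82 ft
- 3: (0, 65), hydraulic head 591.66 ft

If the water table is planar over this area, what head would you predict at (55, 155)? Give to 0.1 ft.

∂h/∂x = (589.82 − 589.96) / (-100 − 0) = +0.001400
∂h/∂y = (591.66 − 589.96) / (65 − 0) = +0.02615
h(55, 155) = 589.96 + (+0.001400)·(55) + (+0.02615)·(155) = 589.96 +0.077 +4.054 = 594.091 ft.

594.1 ft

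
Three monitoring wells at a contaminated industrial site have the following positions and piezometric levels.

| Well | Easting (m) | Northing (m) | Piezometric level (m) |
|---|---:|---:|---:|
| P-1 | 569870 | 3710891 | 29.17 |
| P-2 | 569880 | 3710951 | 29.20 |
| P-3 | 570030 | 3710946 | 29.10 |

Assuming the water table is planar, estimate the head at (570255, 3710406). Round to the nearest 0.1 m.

Taking P-1 as reference: P-2−P-1 = (10, 60, +0.03); P-3−P-1 = (160, 55, -0.07).
Solve a·Δx + b·Δy = Δh: det = 10·55 − 160·60 = -9050.
∂h/∂x = [(+0.03)·55 − (-0.07)·60] / -9050 = -0.0006464
∂h/∂y = [10·(-0.07) − 160·(+0.03)] / -9050 = +0.0006077
h(570255, 3710406) = 29.17 + (-0.0006464)·(385) + (+0.0006077)·(-485) = 29.17 -0.249 -0.295 = 28.626 m.

28.6 m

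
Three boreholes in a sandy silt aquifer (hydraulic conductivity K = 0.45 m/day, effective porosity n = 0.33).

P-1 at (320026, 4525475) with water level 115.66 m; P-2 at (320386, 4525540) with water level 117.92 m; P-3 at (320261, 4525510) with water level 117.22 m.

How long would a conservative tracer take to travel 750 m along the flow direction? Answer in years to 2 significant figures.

Taking P-1 as reference: P-2−P-1 = (360, 65, +2.26); P-3−P-1 = (235, 35, +1.56).
Determinant of the coordinate differences = 360·35 − 235·65 = -2675.
∂h/∂x = [(+2.26)·35 − (+1.56)·65] / -2675 = +0.008336
∂h/∂y = [360·(+1.56) − 235·(+2.26)] / -2675 = -0.01140
|∇h| = √(0.008336² + -0.01140²) = 0.01412
Seepage velocity v = K·i/n = 0.45 × 0.01412 / 0.33 = 0.01925 m/day.
t = 750 / 0.01925 = 3.896e+04 days = 107 years.

110 years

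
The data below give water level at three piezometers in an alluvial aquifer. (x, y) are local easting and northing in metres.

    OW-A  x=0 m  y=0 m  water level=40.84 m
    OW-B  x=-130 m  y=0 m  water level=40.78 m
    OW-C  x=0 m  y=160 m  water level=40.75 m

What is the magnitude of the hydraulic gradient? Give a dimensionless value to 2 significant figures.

∂h/∂x = (40.78 − 40.84) / (-130 − 0) = +0.0004615
∂h/∂y = (40.75 − 40.84) / (160 − 0) = -0.0005625
|∇h| = √(0.0004615² + -0.0005625²) = 0.0007276

0.00073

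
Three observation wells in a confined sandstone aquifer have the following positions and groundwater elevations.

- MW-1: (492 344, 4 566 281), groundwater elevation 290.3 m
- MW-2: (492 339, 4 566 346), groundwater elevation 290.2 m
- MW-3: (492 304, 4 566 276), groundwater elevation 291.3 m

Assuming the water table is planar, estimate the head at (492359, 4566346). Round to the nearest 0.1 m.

289.7 m

Differences from MW-1: to MW-2 (Δx, Δy, Δh) = (-5, 65, -0.1); to MW-3 = (-40, -5, +1.0).
Solve a·Δx + b·Δy = Δh: det = (-5)·(-5) − (-40)·65 = 2625.
∂h/∂x = [(-0.1)·(-5) − (+1.0)·65] / 2625 = -0.02457
∂h/∂y = [(-5)·(+1.0) − (-40)·(-0.1)] / 2625 = -0.003429
h(492359, 4566346) = 290.3 + (-0.02457)·(15) + (-0.003429)·(65) = 290.3 -0.369 -0.223 = 289.709 m.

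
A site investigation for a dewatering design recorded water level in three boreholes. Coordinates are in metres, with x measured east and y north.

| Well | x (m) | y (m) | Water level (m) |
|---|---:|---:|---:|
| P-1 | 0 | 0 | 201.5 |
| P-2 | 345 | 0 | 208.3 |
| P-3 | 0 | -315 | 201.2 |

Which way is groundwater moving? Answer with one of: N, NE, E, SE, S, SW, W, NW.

∂h/∂x = (208.3 − 201.5) / (345 − 0) = +0.01971
∂h/∂y = (201.2 − 201.5) / (-315 − 0) = +0.0009524
Flow = −∇h = (-0.01971 east, -0.0009524 north), which points west.

W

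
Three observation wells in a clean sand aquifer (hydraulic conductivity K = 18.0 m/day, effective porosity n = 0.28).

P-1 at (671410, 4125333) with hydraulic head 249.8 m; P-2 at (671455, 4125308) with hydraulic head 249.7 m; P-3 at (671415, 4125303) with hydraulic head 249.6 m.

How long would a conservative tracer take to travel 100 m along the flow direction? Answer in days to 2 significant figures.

220 days

Taking P-1 as reference: P-2−P-1 = (45, -25, -0.1); P-3−P-1 = (5, -30, -0.2).
Solve a·Δx + b·Δy = Δh: det = 45·(-30) − 5·(-25) = -1225.
∂h/∂x = [(-0.1)·(-30) − (-0.2)·(-25)] / -1225 = +0.001633
∂h/∂y = [45·(-0.2) − 5·(-0.1)] / -1225 = +0.006939
|∇h| = √(0.001633² + 0.006939²) = 0.007129
Seepage velocity v = K·i/n = 18.0 × 0.007129 / 0.28 = 0.4583 m/day.
t = 100 / 0.4583 = 218.2 days.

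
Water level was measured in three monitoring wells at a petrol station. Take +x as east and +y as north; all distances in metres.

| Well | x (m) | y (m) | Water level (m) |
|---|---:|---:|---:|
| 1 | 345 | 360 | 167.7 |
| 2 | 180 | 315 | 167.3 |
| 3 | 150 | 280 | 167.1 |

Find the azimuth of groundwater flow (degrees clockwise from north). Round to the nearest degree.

193°

Three-point gradient (reference 1): Δ to 2 = (-165, -45, -0.4), Δ to 3 = (-195, -80, -0.6).
∂h/∂x = +0.001130, ∂h/∂y = +0.004746 (det = 4425).
Flow direction (−∇h) has components (-0.001130 E, -0.004746 N).
Azimuth = atan2(E, N) = atan2(-0.001130, -0.004746) = 193.4° ≈ 193°.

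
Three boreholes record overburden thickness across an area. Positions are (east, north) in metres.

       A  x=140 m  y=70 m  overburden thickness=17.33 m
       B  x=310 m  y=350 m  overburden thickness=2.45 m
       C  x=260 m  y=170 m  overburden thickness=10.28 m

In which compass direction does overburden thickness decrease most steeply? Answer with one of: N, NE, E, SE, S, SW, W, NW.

Taking A as reference: B−A = (170, 280, -14.88); C−A = (120, 100, -7.05).
Solve a·Δx + b·Δy = Δd: det = 170·100 − 120·280 = -16600.
∂d/∂x = [(-14.88)·100 − (-7.05)·280] / -16600 = -0.02928
∂d/∂y = [170·(-7.05) − 120·(-14.88)] / -16600 = -0.03537
Steepest decrease is along −∇f = (+0.02928 E, +0.03537 N) → northeast.

NE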